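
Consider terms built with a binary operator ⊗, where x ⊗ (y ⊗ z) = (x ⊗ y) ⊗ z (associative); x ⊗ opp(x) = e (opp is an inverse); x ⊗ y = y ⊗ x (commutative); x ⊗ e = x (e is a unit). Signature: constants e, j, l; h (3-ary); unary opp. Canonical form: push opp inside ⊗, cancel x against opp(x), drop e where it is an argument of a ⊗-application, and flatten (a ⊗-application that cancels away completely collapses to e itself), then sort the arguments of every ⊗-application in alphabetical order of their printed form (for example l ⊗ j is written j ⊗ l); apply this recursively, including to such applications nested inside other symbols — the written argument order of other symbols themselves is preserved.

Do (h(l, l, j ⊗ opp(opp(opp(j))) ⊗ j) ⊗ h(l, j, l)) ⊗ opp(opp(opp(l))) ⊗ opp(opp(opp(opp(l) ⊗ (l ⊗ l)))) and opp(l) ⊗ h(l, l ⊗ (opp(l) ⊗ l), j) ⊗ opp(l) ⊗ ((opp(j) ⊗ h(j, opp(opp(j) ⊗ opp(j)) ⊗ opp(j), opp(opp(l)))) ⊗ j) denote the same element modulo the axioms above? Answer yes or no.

Left:  (h(l, l, j ⊗ opp(opp(opp(j))) ⊗ j) ⊗ h(l, j, l)) ⊗ opp(opp(opp(l))) ⊗ opp(opp(opp(opp(l) ⊗ (l ⊗ l))))
  Push opp inside:  distribute opp over ⊗ and collapse double opp
  Collect:  h(l, l, j) ⊗ h(l, j, l) ⊗ opp(l) ⊗ opp(l)
  Sort arguments:  h(l, j, l) ⊗ h(l, l, j) ⊗ opp(l) ⊗ opp(l)
Right:  opp(l) ⊗ h(l, l ⊗ (opp(l) ⊗ l), j) ⊗ opp(l) ⊗ ((opp(j) ⊗ h(j, opp(opp(j) ⊗ opp(j)) ⊗ opp(j), opp(opp(l)))) ⊗ j)
  Push opp inside:  distribute opp over ⊗ and collapse double opp
  Cancel inverse pairs:  j cancels
  Collect:  opp(l) ⊗ opp(l) ⊗ h(l, l, j) ⊗ h(j, j, l)
  Order the arguments:  h(j, j, l) ⊗ h(l, l, j) ⊗ opp(l) ⊗ opp(l)

Answer: no — h(l, j, l) ⊗ h(l, l, j) ⊗ opp(l) ⊗ opp(l) vs h(j, j, l) ⊗ h(l, l, j) ⊗ opp(l) ⊗ opp(l)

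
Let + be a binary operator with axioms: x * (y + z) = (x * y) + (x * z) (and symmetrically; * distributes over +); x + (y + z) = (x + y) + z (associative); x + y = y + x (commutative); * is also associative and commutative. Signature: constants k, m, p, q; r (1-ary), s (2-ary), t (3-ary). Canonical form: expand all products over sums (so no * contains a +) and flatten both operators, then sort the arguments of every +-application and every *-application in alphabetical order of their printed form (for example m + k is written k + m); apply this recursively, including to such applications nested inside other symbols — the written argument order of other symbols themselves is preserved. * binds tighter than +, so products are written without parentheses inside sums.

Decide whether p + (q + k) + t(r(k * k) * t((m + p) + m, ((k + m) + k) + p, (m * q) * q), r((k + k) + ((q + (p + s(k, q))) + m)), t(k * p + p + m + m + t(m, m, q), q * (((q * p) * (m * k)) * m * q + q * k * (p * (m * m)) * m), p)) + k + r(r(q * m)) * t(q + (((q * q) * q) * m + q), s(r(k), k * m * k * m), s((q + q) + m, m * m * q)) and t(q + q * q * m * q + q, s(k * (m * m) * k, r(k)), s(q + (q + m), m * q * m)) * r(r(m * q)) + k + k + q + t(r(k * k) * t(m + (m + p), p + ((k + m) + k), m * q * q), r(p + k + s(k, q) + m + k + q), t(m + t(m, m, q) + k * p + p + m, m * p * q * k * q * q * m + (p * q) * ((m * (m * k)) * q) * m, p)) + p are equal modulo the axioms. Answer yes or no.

Left:  p + (q + k) + t(r(k * k) * t((m + p) + m, ((k + m) + k) + p, (m * q) * q), r((k + k) + ((q + (p + s(k, q))) + m)), t(k * p + p + m + m + t(m, m, q), q * (((q * p) * (m * k)) * m * q + q * k * (p * (m * m)) * m), p)) + k + r(r(q * m)) * t(q + (((q * q) * q) * m + q), s(r(k), k * m * k * m), s((q + q) + m, m * m * q))
  Expand:  p + q + k + t(r(k * k) * t(m + m + p, k + k + m + p, m * q * q), r(k + k + m + p + q + s(k, q)), t(k * p + m + m + p + t(m, m, q), k * m * m * m * p * q * q + k * m * m * p * q * q * q, p)) + k + r(r(m * q)) * t(m * q * q * q + q + q, s(r(k), k * k * m * m), s(m + q + q, m * m * q))
  Sort arguments:  k + k + p + q + r(r(m * q)) * t(m * q * q * q + q + q, s(r(k), k * k * m * m), s(m + q + q, m * m * q)) + t(r(k * k) * t(m + m + p, k + k + m + p, m * q * q), r(k + k + m + p + q + s(k, q)), t(k * p + m + m + p + t(m, m, q), k * m * m * m * p * q * q + k * m * m * p * q * q * q, p))
Right:  t(q + q * q * m * q + q, s(k * (m * m) * k, r(k)), s(q + (q + m), m * q * m)) * r(r(m * q)) + k + k + q + t(r(k * k) * t(m + (m + p), p + ((k + m) + k), m * q * q), r(p + k + s(k, q) + m + k + q), t(m + t(m, m, q) + k * p + p + m, m * p * q * k * q * q * m + (p * q) * ((m * (m * k)) * q) * m, p)) + p
  Flatten:  r(r(m * q)) * t(m * q * q * q + q + q, s(k * k * m * m, r(k)), s(m + q + q, m * m * q)) + k + k + q + t(r(k * k) * t(m + m + p, k + k + m + p, m * q * q), r(k + k + m + p + q + s(k, q)), t(k * p + m + m + p + t(m, m, q), k * m * m * m * p * q * q + k * m * m * p * q * q * q, p)) + p
  Sort arguments:  k + k + p + q + r(r(m * q)) * t(m * q * q * q + q + q, s(k * k * m * m, r(k)), s(m + q + q, m * m * q)) + t(r(k * k) * t(m + m + p, k + k + m + p, m * q * q), r(k + k + m + p + q + s(k, q)), t(k * p + m + m + p + t(m, m, q), k * m * m * m * p * q * q + k * m * m * p * q * q * q, p))

Answer: no — k + k + p + q + r(r(m * q)) * t(m * q * q * q + q + q, s(r(k), k * k * m * m), s(m + q + q, m * m * q)) + t(r(k * k) * t(m + m + p, k + k + m + p, m * q * q), r(k + k + m + p + q + s(k, q)), t(k * p + m + m + p + t(m, m, q), k * m * m * m * p * q * q + k * m * m * p * q * q * q, p)) vs k + k + p + q + r(r(m * q)) * t(m * q * q * q + q + q, s(k * k * m * m, r(k)), s(m + q + q, m * m * q)) + t(r(k * k) * t(m + m + p, k + k + m + p, m * q * q), r(k + k + m + p + q + s(k, q)), t(k * p + m + m + p + t(m, m, q), k * m * m * m * p * q * q + k * m * m * p * q * q * q, p))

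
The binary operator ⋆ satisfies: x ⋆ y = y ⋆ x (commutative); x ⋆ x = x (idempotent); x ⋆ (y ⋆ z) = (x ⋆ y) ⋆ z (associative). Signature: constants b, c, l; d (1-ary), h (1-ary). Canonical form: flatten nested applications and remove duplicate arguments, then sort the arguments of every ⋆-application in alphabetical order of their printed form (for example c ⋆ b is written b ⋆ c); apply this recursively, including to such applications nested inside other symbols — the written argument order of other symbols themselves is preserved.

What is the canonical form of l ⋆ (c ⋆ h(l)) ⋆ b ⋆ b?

Un-nest:  l ⋆ c ⋆ h(l) ⋆ b ⋆ b
Idempotence:  drop duplicate b
Sort arguments:  b ⋆ c ⋆ h(l) ⋆ l

Answer: b ⋆ c ⋆ h(l) ⋆ l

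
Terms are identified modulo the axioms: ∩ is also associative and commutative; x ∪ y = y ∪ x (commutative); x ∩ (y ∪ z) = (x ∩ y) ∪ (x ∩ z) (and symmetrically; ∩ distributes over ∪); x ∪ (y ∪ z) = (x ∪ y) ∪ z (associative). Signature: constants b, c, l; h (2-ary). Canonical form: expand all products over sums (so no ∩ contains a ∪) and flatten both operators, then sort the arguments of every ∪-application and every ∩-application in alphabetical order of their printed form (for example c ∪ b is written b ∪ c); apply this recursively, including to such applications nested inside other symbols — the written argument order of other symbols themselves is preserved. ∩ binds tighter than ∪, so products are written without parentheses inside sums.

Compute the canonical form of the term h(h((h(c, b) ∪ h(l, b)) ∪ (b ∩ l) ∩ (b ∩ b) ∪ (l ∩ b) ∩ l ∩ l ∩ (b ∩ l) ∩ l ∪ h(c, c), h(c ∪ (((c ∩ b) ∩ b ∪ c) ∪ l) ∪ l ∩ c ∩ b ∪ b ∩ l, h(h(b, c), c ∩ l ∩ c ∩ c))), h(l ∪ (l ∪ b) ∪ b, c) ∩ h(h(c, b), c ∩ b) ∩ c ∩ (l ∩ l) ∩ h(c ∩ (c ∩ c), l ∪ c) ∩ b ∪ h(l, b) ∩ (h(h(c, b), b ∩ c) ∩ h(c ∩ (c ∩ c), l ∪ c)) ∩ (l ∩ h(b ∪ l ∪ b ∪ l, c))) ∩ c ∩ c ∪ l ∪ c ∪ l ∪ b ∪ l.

Un-nest:  c ∩ c ∩ h(h(b ∩ b ∩ b ∩ l ∪ b ∩ b ∩ l ∩ l ∩ l ∩ l ∩ l ∪ h(c, b) ∪ h(c, c) ∪ h(l, b), h(b ∩ b ∩ c ∪ b ∩ c ∩ l ∪ b ∩ l ∪ c ∪ c ∪ l, h(h(b, c), c ∩ c ∩ c ∩ l))), b ∩ c ∩ h(b ∪ b ∪ l ∪ l, c) ∩ h(c ∩ c ∩ c, c ∪ l) ∩ h(h(c, b), b ∩ c) ∩ l ∩ l ∪ h(b ∪ b ∪ l ∪ l, c) ∩ h(c ∩ c ∩ c, c ∪ l) ∩ h(h(c, b), b ∩ c) ∩ h(l, b) ∩ l) ∪ l ∪ c ∪ l ∪ b ∪ l
Order the arguments:  b ∪ c ∪ c ∩ c ∩ h(h(b ∩ b ∩ b ∩ l ∪ b ∩ b ∩ l ∩ l ∩ l ∩ l ∩ l ∪ h(c, b) ∪ h(c, c) ∪ h(l, b), h(b ∩ b ∩ c ∪ b ∩ c ∩ l ∪ b ∩ l ∪ c ∪ c ∪ l, h(h(b, c), c ∩ c ∩ c ∩ l))), b ∩ c ∩ h(b ∪ b ∪ l ∪ l, c) ∩ h(c ∩ c ∩ c, c ∪ l) ∩ h(h(c, b), b ∩ c) ∩ l ∩ l ∪ h(b ∪ b ∪ l ∪ l, c) ∩ h(c ∩ c ∩ c, c ∪ l) ∩ h(h(c, b), b ∩ c) ∩ h(l, b) ∩ l) ∪ l ∪ l ∪ l

Answer: b ∪ c ∪ c ∩ c ∩ h(h(b ∩ b ∩ b ∩ l ∪ b ∩ b ∩ l ∩ l ∩ l ∩ l ∩ l ∪ h(c, b) ∪ h(c, c) ∪ h(l, b), h(b ∩ b ∩ c ∪ b ∩ c ∩ l ∪ b ∩ l ∪ c ∪ c ∪ l, h(h(b, c), c ∩ c ∩ c ∩ l))), b ∩ c ∩ h(b ∪ b ∪ l ∪ l, c) ∩ h(c ∩ c ∩ c, c ∪ l) ∩ h(h(c, b), b ∩ c) ∩ l ∩ l ∪ h(b ∪ b ∪ l ∪ l, c) ∩ h(c ∩ c ∩ c, c ∪ l) ∩ h(h(c, b), b ∩ c) ∩ h(l, b) ∩ l) ∪ l ∪ l ∪ l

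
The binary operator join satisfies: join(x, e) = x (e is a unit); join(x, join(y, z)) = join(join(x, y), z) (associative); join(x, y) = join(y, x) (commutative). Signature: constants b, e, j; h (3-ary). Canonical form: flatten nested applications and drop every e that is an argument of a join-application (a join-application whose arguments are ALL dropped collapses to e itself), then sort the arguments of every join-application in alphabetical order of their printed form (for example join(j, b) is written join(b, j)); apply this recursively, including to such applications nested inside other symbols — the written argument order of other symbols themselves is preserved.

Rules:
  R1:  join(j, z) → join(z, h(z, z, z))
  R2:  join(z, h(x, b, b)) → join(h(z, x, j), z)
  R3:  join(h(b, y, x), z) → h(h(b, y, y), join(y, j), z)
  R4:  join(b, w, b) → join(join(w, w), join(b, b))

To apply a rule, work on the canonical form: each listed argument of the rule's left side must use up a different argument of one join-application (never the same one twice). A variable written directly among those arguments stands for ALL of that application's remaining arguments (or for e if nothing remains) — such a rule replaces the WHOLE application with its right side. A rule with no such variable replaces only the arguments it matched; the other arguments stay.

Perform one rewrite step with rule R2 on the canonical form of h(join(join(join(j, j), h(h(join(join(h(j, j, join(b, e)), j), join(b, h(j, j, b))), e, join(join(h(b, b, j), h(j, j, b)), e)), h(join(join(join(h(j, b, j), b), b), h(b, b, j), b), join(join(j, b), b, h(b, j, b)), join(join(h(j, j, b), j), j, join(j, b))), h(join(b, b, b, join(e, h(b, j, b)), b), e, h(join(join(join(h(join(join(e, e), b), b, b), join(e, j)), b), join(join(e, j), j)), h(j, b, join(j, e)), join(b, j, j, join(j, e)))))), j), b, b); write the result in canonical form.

Answer: h(join(h(h(join(b, h(j, j, b), h(j, j, b), j), e, join(h(b, b, j), h(j, j, b))), h(join(b, b, b, h(b, b, j), h(j, b, j)), join(b, b, h(b, j, b), j), join(b, h(j, j, b), j, j, j)), h(join(b, b, b, b, h(b, j, b)), e, h(join(b, h(join(b, j, j, j), b, j), j, j, j), h(j, b, j), join(b, j, j, j)))), j, j, j), b, b)

Derivation:
Canonical form:  h(join(h(h(join(b, h(j, j, b), h(j, j, b), j), e, join(h(b, b, j), h(j, j, b))), h(join(b, b, b, h(b, b, j), h(j, b, j)), join(b, b, h(b, j, b), j), join(b, h(j, j, b), j, j, j)), h(join(b, b, b, b, h(b, j, b)), e, h(join(b, h(b, b, b), j, j, j), h(j, b, j), join(b, j, j, j)))), j, j, j), b, b)
Apply R2:  consuming h(b, b, b);  x := b, z := join(b, j, j, j)
The variable takes the whole remainder — replace the entire application.
Giving:  h(join(h(h(join(b, h(j, j, b), h(j, j, b), j), e, join(h(b, b, j), h(j, j, b))), h(join(b, b, b, h(b, b, j), h(j, b, j)), join(b, b, h(b, j, b), j), join(b, h(j, j, b), j, j, j)), h(join(b, b, b, b, h(b, j, b)), e, h(join(b, h(join(b, j, j, j), b, j), j, j, j), h(j, b, j), join(b, j, j, j)))), j, j, j), b, b)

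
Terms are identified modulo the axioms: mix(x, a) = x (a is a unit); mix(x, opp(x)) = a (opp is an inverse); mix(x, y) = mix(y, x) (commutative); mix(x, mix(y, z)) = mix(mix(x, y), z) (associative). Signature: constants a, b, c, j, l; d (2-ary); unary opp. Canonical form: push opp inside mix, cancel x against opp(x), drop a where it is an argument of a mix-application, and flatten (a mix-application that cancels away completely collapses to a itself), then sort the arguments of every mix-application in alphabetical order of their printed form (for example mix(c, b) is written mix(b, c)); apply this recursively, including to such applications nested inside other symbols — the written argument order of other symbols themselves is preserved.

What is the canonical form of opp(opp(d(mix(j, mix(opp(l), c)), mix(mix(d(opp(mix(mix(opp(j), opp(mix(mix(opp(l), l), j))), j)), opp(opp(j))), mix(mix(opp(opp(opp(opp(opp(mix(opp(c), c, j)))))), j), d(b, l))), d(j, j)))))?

Push opp inside:  distribute opp over mix and collapse double opp
Combine occurrences:  d(mix(c, j, opp(l)), mix(d(b, l), d(j, j), d(j, j)))

Answer: d(mix(c, j, opp(l)), mix(d(b, l), d(j, j), d(j, j)))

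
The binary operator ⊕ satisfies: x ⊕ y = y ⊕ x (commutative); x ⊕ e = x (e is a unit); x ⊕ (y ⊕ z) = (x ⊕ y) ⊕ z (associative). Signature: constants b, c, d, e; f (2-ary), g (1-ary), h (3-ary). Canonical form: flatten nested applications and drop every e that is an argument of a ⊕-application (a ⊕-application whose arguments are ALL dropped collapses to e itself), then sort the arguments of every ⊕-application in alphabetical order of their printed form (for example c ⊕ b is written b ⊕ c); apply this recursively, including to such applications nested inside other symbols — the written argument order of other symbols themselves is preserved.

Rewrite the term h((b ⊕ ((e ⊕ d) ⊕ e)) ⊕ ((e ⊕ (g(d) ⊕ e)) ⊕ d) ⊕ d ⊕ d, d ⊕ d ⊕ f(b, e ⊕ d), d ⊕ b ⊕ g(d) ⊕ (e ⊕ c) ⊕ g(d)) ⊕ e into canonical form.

Answer: h(b ⊕ d ⊕ d ⊕ d ⊕ d ⊕ g(d), d ⊕ d ⊕ f(b, d), b ⊕ c ⊕ d ⊕ g(d) ⊕ g(d))

Derivation:
Inside:  h((b ⊕ ((e ⊕ d) ⊕ e)) ⊕ ((e ⊕ (g(d) ⊕ e)) ⊕ d) ⊕ d ⊕ d, d ⊕ d ⊕ f(b, e ⊕ d), d ⊕ b ⊕ g(d) ⊕ (e ⊕ c) ⊕ g(d))  →  h(b ⊕ d ⊕ d ⊕ d ⊕ d ⊕ g(d), d ⊕ d ⊕ f(b, d), b ⊕ c ⊕ d ⊕ g(d) ⊕ g(d))
Units out:  drop e
Order the arguments:  h(b ⊕ d ⊕ d ⊕ d ⊕ d ⊕ g(d), d ⊕ d ⊕ f(b, d), b ⊕ c ⊕ d ⊕ g(d) ⊕ g(d))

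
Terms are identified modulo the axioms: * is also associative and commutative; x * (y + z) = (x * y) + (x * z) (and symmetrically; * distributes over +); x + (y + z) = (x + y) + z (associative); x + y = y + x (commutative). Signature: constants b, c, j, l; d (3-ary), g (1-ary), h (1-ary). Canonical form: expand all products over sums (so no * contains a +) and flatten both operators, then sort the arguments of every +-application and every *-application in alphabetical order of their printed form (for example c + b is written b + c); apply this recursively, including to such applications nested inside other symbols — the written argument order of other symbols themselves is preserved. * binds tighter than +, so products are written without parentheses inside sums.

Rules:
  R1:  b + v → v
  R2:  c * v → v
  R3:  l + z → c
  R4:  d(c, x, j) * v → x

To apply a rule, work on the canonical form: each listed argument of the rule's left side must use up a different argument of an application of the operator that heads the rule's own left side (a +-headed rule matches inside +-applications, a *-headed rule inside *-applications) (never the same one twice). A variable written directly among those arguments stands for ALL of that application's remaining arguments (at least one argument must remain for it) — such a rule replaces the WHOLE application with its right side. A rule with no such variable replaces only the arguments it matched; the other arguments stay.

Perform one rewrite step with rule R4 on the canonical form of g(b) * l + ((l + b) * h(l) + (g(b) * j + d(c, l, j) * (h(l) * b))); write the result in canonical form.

Answer: b * h(l) + g(b) * j + g(b) * l + h(l) * l + l

Derivation:
Canonical form:  b * d(c, l, j) * h(l) + b * h(l) + g(b) * j + g(b) * l + h(l) * l
Apply R4:  consuming d(c, l, j);  v := b * h(l), x := l
Every leftover argument binds to the variable; the entire application is replaced.
Giving:  b * h(l) + g(b) * j + g(b) * l + h(l) * l + l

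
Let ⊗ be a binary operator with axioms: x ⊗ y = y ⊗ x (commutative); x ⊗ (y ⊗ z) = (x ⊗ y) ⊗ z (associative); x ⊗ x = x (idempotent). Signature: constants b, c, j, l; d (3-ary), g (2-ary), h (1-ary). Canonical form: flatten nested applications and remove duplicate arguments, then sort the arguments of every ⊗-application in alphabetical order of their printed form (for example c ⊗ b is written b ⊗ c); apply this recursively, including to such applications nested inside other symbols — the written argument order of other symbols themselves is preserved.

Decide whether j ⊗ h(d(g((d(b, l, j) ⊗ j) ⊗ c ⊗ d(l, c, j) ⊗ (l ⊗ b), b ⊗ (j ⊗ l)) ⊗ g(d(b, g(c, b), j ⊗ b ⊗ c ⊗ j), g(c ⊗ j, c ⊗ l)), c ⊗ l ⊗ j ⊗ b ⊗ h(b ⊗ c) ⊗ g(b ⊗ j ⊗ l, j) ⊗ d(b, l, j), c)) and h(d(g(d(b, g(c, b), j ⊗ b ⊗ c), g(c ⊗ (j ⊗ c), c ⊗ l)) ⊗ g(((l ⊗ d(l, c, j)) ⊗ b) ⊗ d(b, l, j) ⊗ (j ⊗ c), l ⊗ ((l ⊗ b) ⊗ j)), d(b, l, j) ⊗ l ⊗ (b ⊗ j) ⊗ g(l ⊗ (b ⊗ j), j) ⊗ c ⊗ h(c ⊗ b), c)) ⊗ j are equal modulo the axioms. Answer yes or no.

Answer: yes — both canonical forms are h(d(g(b ⊗ c ⊗ d(b, l, j) ⊗ d(l, c, j) ⊗ j ⊗ l, b ⊗ j ⊗ l) ⊗ g(d(b, g(c, b), b ⊗ c ⊗ j), g(c ⊗ j, c ⊗ l)), b ⊗ c ⊗ d(b, l, j) ⊗ g(b ⊗ j ⊗ l, j) ⊗ h(b ⊗ c) ⊗ j ⊗ l, c)) ⊗ j

Derivation:
Left:  j ⊗ h(d(g((d(b, l, j) ⊗ j) ⊗ c ⊗ d(l, c, j) ⊗ (l ⊗ b), b ⊗ (j ⊗ l)) ⊗ g(d(b, g(c, b), j ⊗ b ⊗ c ⊗ j), g(c ⊗ j, c ⊗ l)), c ⊗ l ⊗ j ⊗ b ⊗ h(b ⊗ c) ⊗ g(b ⊗ j ⊗ l, j) ⊗ d(b, l, j), c))
  Simplify inside:  h(d(g((d(b, l, j) ⊗ j) ⊗ c ⊗ d(l, c, j) ⊗ (l ⊗ b), b ⊗ (j ⊗ l)) ⊗ g(d(b, g(c, b), j ⊗ b ⊗ c ⊗ j), g(c ⊗ j, c ⊗ l)), c ⊗ l ⊗ j ⊗ b ⊗ h(b ⊗ c) ⊗ g(b ⊗ j ⊗ l, j) ⊗ d(b, l, j), c))  →  h(d(g(b ⊗ c ⊗ d(b, l, j) ⊗ d(l, c, j) ⊗ j ⊗ l, b ⊗ j ⊗ l) ⊗ g(d(b, g(c, b), b ⊗ c ⊗ j), g(c ⊗ j, c ⊗ l)), b ⊗ c ⊗ d(b, l, j) ⊗ g(b ⊗ j ⊗ l, j) ⊗ h(b ⊗ c) ⊗ j ⊗ l, c))
  Order the arguments:  h(d(g(b ⊗ c ⊗ d(b, l, j) ⊗ d(l, c, j) ⊗ j ⊗ l, b ⊗ j ⊗ l) ⊗ g(d(b, g(c, b), b ⊗ c ⊗ j), g(c ⊗ j, c ⊗ l)), b ⊗ c ⊗ d(b, l, j) ⊗ g(b ⊗ j ⊗ l, j) ⊗ h(b ⊗ c) ⊗ j ⊗ l, c)) ⊗ j
Right:  h(d(g(d(b, g(c, b), j ⊗ b ⊗ c), g(c ⊗ (j ⊗ c), c ⊗ l)) ⊗ g(((l ⊗ d(l, c, j)) ⊗ b) ⊗ d(b, l, j) ⊗ (j ⊗ c), l ⊗ ((l ⊗ b) ⊗ j)), d(b, l, j) ⊗ l ⊗ (b ⊗ j) ⊗ g(l ⊗ (b ⊗ j), j) ⊗ c ⊗ h(c ⊗ b), c)) ⊗ j
  Simplify inside:  h(d(g(d(b, g(c, b), j ⊗ b ⊗ c), g(c ⊗ (j ⊗ c), c ⊗ l)) ⊗ g(((l ⊗ d(l, c, j)) ⊗ b) ⊗ d(b, l, j) ⊗ (j ⊗ c), l ⊗ ((l ⊗ b) ⊗ j)), d(b, l, j) ⊗ l ⊗ (b ⊗ j) ⊗ g(l ⊗ (b ⊗ j), j) ⊗ c ⊗ h(c ⊗ b), c))  →  h(d(g(b ⊗ c ⊗ d(b, l, j) ⊗ d(l, c, j) ⊗ j ⊗ l, b ⊗ j ⊗ l) ⊗ g(d(b, g(c, b), b ⊗ c ⊗ j), g(c ⊗ j, c ⊗ l)), b ⊗ c ⊗ d(b, l, j) ⊗ g(b ⊗ j ⊗ l, j) ⊗ h(b ⊗ c) ⊗ j ⊗ l, c))
  Sort arguments:  h(d(g(b ⊗ c ⊗ d(b, l, j) ⊗ d(l, c, j) ⊗ j ⊗ l, b ⊗ j ⊗ l) ⊗ g(d(b, g(c, b), b ⊗ c ⊗ j), g(c ⊗ j, c ⊗ l)), b ⊗ c ⊗ d(b, l, j) ⊗ g(b ⊗ j ⊗ l, j) ⊗ h(b ⊗ c) ⊗ j ⊗ l, c)) ⊗ j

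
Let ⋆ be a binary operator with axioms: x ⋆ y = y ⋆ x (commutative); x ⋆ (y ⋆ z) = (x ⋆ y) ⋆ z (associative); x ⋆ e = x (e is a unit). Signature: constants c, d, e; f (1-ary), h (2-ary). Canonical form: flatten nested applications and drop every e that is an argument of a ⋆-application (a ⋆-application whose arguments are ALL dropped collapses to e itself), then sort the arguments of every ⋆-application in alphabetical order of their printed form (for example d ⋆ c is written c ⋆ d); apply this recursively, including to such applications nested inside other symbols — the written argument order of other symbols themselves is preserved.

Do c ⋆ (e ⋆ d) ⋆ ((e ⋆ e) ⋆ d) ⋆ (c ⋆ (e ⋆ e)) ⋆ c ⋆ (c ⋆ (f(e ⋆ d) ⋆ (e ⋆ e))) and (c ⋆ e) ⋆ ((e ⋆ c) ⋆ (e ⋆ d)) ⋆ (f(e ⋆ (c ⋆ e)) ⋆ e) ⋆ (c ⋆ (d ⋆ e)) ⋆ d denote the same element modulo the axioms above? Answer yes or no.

Left:  c ⋆ (e ⋆ d) ⋆ ((e ⋆ e) ⋆ d) ⋆ (c ⋆ (e ⋆ e)) ⋆ c ⋆ (c ⋆ (f(e ⋆ d) ⋆ (e ⋆ e)))
  Flatten:  c ⋆ e ⋆ d ⋆ e ⋆ e ⋆ d ⋆ c ⋆ e ⋆ e ⋆ c ⋆ c ⋆ f(e ⋆ d) ⋆ e ⋆ e
  Inside:  f(e ⋆ d)  →  f(d)
  Units out:  drop e (×7)
  Sort arguments:  c ⋆ c ⋆ c ⋆ c ⋆ d ⋆ d ⋆ f(d)
Right:  (c ⋆ e) ⋆ ((e ⋆ c) ⋆ (e ⋆ d)) ⋆ (f(e ⋆ (c ⋆ e)) ⋆ e) ⋆ (c ⋆ (d ⋆ e)) ⋆ d
  Un-nest:  c ⋆ e ⋆ e ⋆ c ⋆ e ⋆ d ⋆ f(e ⋆ (c ⋆ e)) ⋆ e ⋆ c ⋆ d ⋆ e ⋆ d
  Simplify inside:  f(e ⋆ (c ⋆ e))  →  f(c)
  Drop the unit:  drop e (×5)
  Order the arguments:  c ⋆ c ⋆ c ⋆ d ⋆ d ⋆ d ⋆ f(c)

Answer: no — c ⋆ c ⋆ c ⋆ c ⋆ d ⋆ d ⋆ f(d) vs c ⋆ c ⋆ c ⋆ d ⋆ d ⋆ d ⋆ f(c)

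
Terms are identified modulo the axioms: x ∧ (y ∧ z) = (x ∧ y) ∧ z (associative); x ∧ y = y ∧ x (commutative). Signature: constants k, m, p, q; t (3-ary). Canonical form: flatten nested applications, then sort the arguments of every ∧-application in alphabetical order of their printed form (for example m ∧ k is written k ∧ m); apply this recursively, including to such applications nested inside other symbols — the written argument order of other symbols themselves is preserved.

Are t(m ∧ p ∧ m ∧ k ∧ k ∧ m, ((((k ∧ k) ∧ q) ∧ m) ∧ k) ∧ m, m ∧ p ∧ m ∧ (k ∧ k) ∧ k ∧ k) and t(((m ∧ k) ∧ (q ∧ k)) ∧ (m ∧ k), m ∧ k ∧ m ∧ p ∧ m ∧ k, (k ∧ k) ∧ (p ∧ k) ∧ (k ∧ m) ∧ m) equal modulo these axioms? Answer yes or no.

Left:  t(m ∧ p ∧ m ∧ k ∧ k ∧ m, ((((k ∧ k) ∧ q) ∧ m) ∧ k) ∧ m, m ∧ p ∧ m ∧ (k ∧ k) ∧ k ∧ k)
  Focus inside:  ((((k ∧ k) ∧ q) ∧ m) ∧ k) ∧ m
  Flatten:  k ∧ k ∧ q ∧ m ∧ k ∧ m
  Order the arguments:  k ∧ k ∧ k ∧ m ∧ m ∧ q
  Rebuild:  t(k ∧ k ∧ m ∧ m ∧ m ∧ p, k ∧ k ∧ k ∧ m ∧ m ∧ q, k ∧ k ∧ k ∧ k ∧ m ∧ m ∧ p)
Right:  t(((m ∧ k) ∧ (q ∧ k)) ∧ (m ∧ k), m ∧ k ∧ m ∧ p ∧ m ∧ k, (k ∧ k) ∧ (p ∧ k) ∧ (k ∧ m) ∧ m)
  Descend into:  (k ∧ k) ∧ (p ∧ k) ∧ (k ∧ m) ∧ m
  Un-nest:  k ∧ k ∧ p ∧ k ∧ k ∧ m ∧ m
  Sort arguments:  k ∧ k ∧ k ∧ k ∧ m ∧ m ∧ p
  Reassemble:  t(k ∧ k ∧ k ∧ m ∧ m ∧ q, k ∧ k ∧ m ∧ m ∧ m ∧ p, k ∧ k ∧ k ∧ k ∧ m ∧ m ∧ p)

Answer: no — t(k ∧ k ∧ m ∧ m ∧ m ∧ p, k ∧ k ∧ k ∧ m ∧ m ∧ q, k ∧ k ∧ k ∧ k ∧ m ∧ m ∧ p) vs t(k ∧ k ∧ k ∧ m ∧ m ∧ q, k ∧ k ∧ m ∧ m ∧ m ∧ p, k ∧ k ∧ k ∧ k ∧ m ∧ m ∧ p)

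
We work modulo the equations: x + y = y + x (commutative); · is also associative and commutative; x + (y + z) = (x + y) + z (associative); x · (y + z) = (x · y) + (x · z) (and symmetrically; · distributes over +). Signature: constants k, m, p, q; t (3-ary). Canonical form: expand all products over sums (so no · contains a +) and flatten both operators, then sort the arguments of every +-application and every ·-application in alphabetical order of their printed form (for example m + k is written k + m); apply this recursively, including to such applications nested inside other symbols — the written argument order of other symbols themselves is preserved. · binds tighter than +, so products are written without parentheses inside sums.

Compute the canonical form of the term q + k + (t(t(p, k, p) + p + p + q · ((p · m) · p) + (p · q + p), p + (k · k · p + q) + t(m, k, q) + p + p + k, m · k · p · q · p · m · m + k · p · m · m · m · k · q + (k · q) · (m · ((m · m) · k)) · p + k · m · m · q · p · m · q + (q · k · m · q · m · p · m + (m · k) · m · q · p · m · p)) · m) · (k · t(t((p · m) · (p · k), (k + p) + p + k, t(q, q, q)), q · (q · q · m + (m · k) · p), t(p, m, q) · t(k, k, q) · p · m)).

Answer: k + k · m · t(m · p · p · q + p + p + p + p · q + t(p, k, p), k + k · k · p + p + p + p + q + t(m, k, q), k · k · m · m · m · p · q + k · k · m · m · m · p · q + k · m · m · m · p · p · q + k · m · m · m · p · p · q + k · m · m · m · p · q · q + k · m · m · m · p · q · q) · t(t(k · m · p · p, k + k + p + p, t(q, q, q)), k · m · p · q + m · q · q · q, m · p · t(k, k, q) · t(p, m, q)) + q

Derivation:
Distribute:  q + k + k · m · t(m · p · p · q + p + p + p + p · q + t(p, k, p), k + k · k · p + p + p + p + q + t(m, k, q), k · k · m · m · m · p · q + k · k · m · m · m · p · q + k · m · m · m · p · p · q + k · m · m · m · p · p · q + k · m · m · m · p · q · q + k · m · m · m · p · q · q) · t(t(k · m · p · p, k + k + p + p, t(q, q, q)), k · m · p · q + m · q · q · q, m · p · t(k, k, q) · t(p, m, q))
Sort arguments:  k + k · m · t(m · p · p · q + p + p + p + p · q + t(p, k, p), k + k · k · p + p + p + p + q + t(m, k, q), k · k · m · m · m · p · q + k · k · m · m · m · p · q + k · m · m · m · p · p · q + k · m · m · m · p · p · q + k · m · m · m · p · q · q + k · m · m · m · p · q · q) · t(t(k · m · p · p, k + k + p + p, t(q, q, q)), k · m · p · q + m · q · q · q, m · p · t(k, k, q) · t(p, m, q)) + q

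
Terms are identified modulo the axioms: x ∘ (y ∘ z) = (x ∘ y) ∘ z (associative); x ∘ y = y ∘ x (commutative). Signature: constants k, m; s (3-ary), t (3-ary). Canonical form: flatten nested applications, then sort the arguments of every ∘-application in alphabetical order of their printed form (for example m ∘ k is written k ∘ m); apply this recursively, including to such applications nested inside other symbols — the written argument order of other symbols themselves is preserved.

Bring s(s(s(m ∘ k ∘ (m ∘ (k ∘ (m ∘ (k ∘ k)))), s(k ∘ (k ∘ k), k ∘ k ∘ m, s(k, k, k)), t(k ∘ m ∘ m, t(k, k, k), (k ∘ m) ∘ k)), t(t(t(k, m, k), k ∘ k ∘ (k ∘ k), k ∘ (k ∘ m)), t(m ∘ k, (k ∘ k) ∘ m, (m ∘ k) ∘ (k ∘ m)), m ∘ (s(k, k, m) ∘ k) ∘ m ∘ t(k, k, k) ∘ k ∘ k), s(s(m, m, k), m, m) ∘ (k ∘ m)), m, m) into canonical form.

Focus inside:  m ∘ (s(k, k, m) ∘ k) ∘ m ∘ t(k, k, k) ∘ k ∘ k
Merge nested applications:  m ∘ s(k, k, m) ∘ k ∘ m ∘ t(k, k, k) ∘ k ∘ k
Sort:  k ∘ k ∘ k ∘ m ∘ m ∘ s(k, k, m) ∘ t(k, k, k)
Rebuild:  s(s(s(k ∘ k ∘ k ∘ k ∘ m ∘ m ∘ m, s(k ∘ k ∘ k, k ∘ k ∘ m, s(k, k, k)), t(k ∘ m ∘ m, t(k, k, k), k ∘ k ∘ m)), t(t(t(k, m, k), k ∘ k ∘ k ∘ k, k ∘ k ∘ m), t(k ∘ m, k ∘ k ∘ m, k ∘ k ∘ m ∘ m), k ∘ k ∘ k ∘ m ∘ m ∘ s(k, k, m) ∘ t(k, k, k)), k ∘ m ∘ s(s(m, m, k), m, m)), m, m)

Answer: s(s(s(k ∘ k ∘ k ∘ k ∘ m ∘ m ∘ m, s(k ∘ k ∘ k, k ∘ k ∘ m, s(k, k, k)), t(k ∘ m ∘ m, t(k, k, k), k ∘ k ∘ m)), t(t(t(k, m, k), k ∘ k ∘ k ∘ k, k ∘ k ∘ m), t(k ∘ m, k ∘ k ∘ m, k ∘ k ∘ m ∘ m), k ∘ k ∘ k ∘ m ∘ m ∘ s(k, k, m) ∘ t(k, k, k)), k ∘ m ∘ s(s(m, m, k), m, m)), m, m)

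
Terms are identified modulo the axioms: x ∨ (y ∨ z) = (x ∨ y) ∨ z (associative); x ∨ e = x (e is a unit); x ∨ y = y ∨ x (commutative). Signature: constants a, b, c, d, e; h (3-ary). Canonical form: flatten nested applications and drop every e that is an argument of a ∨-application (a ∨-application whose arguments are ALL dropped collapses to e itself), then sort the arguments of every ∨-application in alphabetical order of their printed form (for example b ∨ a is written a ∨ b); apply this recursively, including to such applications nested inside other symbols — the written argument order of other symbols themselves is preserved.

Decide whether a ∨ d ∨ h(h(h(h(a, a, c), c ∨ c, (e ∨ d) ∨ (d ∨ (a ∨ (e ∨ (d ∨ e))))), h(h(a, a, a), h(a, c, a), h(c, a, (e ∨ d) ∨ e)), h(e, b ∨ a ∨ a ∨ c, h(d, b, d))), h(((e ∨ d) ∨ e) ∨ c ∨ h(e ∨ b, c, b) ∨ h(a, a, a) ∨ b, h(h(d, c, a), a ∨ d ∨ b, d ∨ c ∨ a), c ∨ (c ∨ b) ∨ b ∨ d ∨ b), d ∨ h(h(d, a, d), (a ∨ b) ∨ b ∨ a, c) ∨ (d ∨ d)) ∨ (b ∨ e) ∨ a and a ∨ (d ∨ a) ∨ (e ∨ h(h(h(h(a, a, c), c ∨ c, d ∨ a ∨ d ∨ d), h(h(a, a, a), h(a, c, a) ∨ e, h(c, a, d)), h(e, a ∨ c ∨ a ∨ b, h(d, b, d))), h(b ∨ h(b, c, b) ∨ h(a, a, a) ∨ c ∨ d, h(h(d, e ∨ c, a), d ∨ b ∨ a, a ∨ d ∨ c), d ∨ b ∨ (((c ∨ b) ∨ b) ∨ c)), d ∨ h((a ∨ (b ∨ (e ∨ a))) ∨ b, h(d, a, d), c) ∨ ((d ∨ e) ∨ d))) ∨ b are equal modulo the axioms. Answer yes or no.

Answer: no — a ∨ a ∨ b ∨ d ∨ h(h(h(h(a, a, c), c ∨ c, a ∨ d ∨ d ∨ d), h(h(a, a, a), h(a, c, a), h(c, a, d)), h(e, a ∨ a ∨ b ∨ c, h(d, b, d))), h(b ∨ c ∨ d ∨ h(a, a, a) ∨ h(b, c, b), h(h(d, c, a), a ∨ b ∨ d, a ∨ c ∨ d), b ∨ b ∨ b ∨ c ∨ c ∨ d), d ∨ d ∨ d ∨ h(h(d, a, d), a ∨ a ∨ b ∨ b, c)) vs a ∨ a ∨ b ∨ d ∨ h(h(h(h(a, a, c), c ∨ c, a ∨ d ∨ d ∨ d), h(h(a, a, a), h(a, c, a), h(c, a, d)), h(e, a ∨ a ∨ b ∨ c, h(d, b, d))), h(b ∨ c ∨ d ∨ h(a, a, a) ∨ h(b, c, b), h(h(d, c, a), a ∨ b ∨ d, a ∨ c ∨ d), b ∨ b ∨ b ∨ c ∨ c ∨ d), d ∨ d ∨ d ∨ h(a ∨ a ∨ b ∨ b, h(d, a, d), c))

Derivation:
Left:  a ∨ d ∨ h(h(h(h(a, a, c), c ∨ c, (e ∨ d) ∨ (d ∨ (a ∨ (e ∨ (d ∨ e))))), h(h(a, a, a), h(a, c, a), h(c, a, (e ∨ d) ∨ e)), h(e, b ∨ a ∨ a ∨ c, h(d, b, d))), h(((e ∨ d) ∨ e) ∨ c ∨ h(e ∨ b, c, b) ∨ h(a, a, a) ∨ b, h(h(d, c, a), a ∨ d ∨ b, d ∨ c ∨ a), c ∨ (c ∨ b) ∨ b ∨ d ∨ b), d ∨ h(h(d, a, d), (a ∨ b) ∨ b ∨ a, c) ∨ (d ∨ d)) ∨ (b ∨ e) ∨ a
  Flatten:  a ∨ d ∨ h(h(h(h(a, a, c), c ∨ c, (e ∨ d) ∨ (d ∨ (a ∨ (e ∨ (d ∨ e))))), h(h(a, a, a), h(a, c, a), h(c, a, (e ∨ d) ∨ e)), h(e, b ∨ a ∨ a ∨ c, h(d, b, d))), h(((e ∨ d) ∨ e) ∨ c ∨ h(e ∨ b, c, b) ∨ h(a, a, a) ∨ b, h(h(d, c, a), a ∨ d ∨ b, d ∨ c ∨ a), c ∨ (c ∨ b) ∨ b ∨ d ∨ b), d ∨ h(h(d, a, d), (a ∨ b) ∨ b ∨ a, c) ∨ (d ∨ d)) ∨ b ∨ e ∨ a
  Canonicalize subterm:  h(h(h(h(a, a, c), c ∨ c, (e ∨ d) ∨ (d ∨ (a ∨ (e ∨ (d ∨ e))))), h(h(a, a, a), h(a, c, a), h(c, a, (e ∨ d) ∨ e)), h(e, b ∨ a ∨ a ∨ c, h(d, b, d))), h(((e ∨ d) ∨ e) ∨ c ∨ h(e ∨ b, c, b) ∨ h(a, a, a) ∨ b, h(h(d, c, a), a ∨ d ∨ b, d ∨ c ∨ a), c ∨ (c ∨ b) ∨ b ∨ d ∨ b), d ∨ h(h(d, a, d), (a ∨ b) ∨ b ∨ a, c) ∨ (d ∨ d))  →  h(h(h(h(a, a, c), c ∨ c, a ∨ d ∨ d ∨ d), h(h(a, a, a), h(a, c, a), h(c, a, d)), h(e, a ∨ a ∨ b ∨ c, h(d, b, d))), h(b ∨ c ∨ d ∨ h(a, a, a) ∨ h(b, c, b), h(h(d, c, a), a ∨ b ∨ d, a ∨ c ∨ d), b ∨ b ∨ b ∨ c ∨ c ∨ d), d ∨ d ∨ d ∨ h(h(d, a, d), a ∨ a ∨ b ∨ b, c))
  Unit:  drop e
  Sort arguments:  a ∨ a ∨ b ∨ d ∨ h(h(h(h(a, a, c), c ∨ c, a ∨ d ∨ d ∨ d), h(h(a, a, a), h(a, c, a), h(c, a, d)), h(e, a ∨ a ∨ b ∨ c, h(d, b, d))), h(b ∨ c ∨ d ∨ h(a, a, a) ∨ h(b, c, b), h(h(d, c, a), a ∨ b ∨ d, a ∨ c ∨ d), b ∨ b ∨ b ∨ c ∨ c ∨ d), d ∨ d ∨ d ∨ h(h(d, a, d), a ∨ a ∨ b ∨ b, c))
Right:  a ∨ (d ∨ a) ∨ (e ∨ h(h(h(h(a, a, c), c ∨ c, d ∨ a ∨ d ∨ d), h(h(a, a, a), h(a, c, a) ∨ e, h(c, a, d)), h(e, a ∨ c ∨ a ∨ b, h(d, b, d))), h(b ∨ h(b, c, b) ∨ h(a, a, a) ∨ c ∨ d, h(h(d, e ∨ c, a), d ∨ b ∨ a, a ∨ d ∨ c), d ∨ b ∨ (((c ∨ b) ∨ b) ∨ c)), d ∨ h((a ∨ (b ∨ (e ∨ a))) ∨ b, h(d, a, d), c) ∨ ((d ∨ e) ∨ d))) ∨ b
  Flatten:  a ∨ d ∨ a ∨ e ∨ h(h(h(h(a, a, c), c ∨ c, d ∨ a ∨ d ∨ d), h(h(a, a, a), h(a, c, a) ∨ e, h(c, a, d)), h(e, a ∨ c ∨ a ∨ b, h(d, b, d))), h(b ∨ h(b, c, b) ∨ h(a, a, a) ∨ c ∨ d, h(h(d, e ∨ c, a), d ∨ b ∨ a, a ∨ d ∨ c), d ∨ b ∨ (((c ∨ b) ∨ b) ∨ c)), d ∨ h((a ∨ (b ∨ (e ∨ a))) ∨ b, h(d, a, d), c) ∨ ((d ∨ e) ∨ d)) ∨ b
  Inside:  h(h(h(h(a, a, c), c ∨ c, d ∨ a ∨ d ∨ d), h(h(a, a, a), h(a, c, a) ∨ e, h(c, a, d)), h(e, a ∨ c ∨ a ∨ b, h(d, b, d))), h(b ∨ h(b, c, b) ∨ h(a, a, a) ∨ c ∨ d, h(h(d, e ∨ c, a), d ∨ b ∨ a, a ∨ d ∨ c), d ∨ b ∨ (((c ∨ b) ∨ b) ∨ c)), d ∨ h((a ∨ (b ∨ (e ∨ a))) ∨ b, h(d, a, d), c) ∨ ((d ∨ e) ∨ d))  →  h(h(h(h(a, a, c), c ∨ c, a ∨ d ∨ d ∨ d), h(h(a, a, a), h(a, c, a), h(c, a, d)), h(e, a ∨ a ∨ b ∨ c, h(d, b, d))), h(b ∨ c ∨ d ∨ h(a, a, a) ∨ h(b, c, b), h(h(d, c, a), a ∨ b ∨ d, a ∨ c ∨ d), b ∨ b ∨ b ∨ c ∨ c ∨ d), d ∨ d ∨ d ∨ h(a ∨ a ∨ b ∨ b, h(d, a, d), c))
  Units out:  drop e
  Sort arguments:  a ∨ a ∨ b ∨ d ∨ h(h(h(h(a, a, c), c ∨ c, a ∨ d ∨ d ∨ d), h(h(a, a, a), h(a, c, a), h(c, a, d)), h(e, a ∨ a ∨ b ∨ c, h(d, b, d))), h(b ∨ c ∨ d ∨ h(a, a, a) ∨ h(b, c, b), h(h(d, c, a), a ∨ b ∨ d, a ∨ c ∨ d), b ∨ b ∨ b ∨ c ∨ c ∨ d), d ∨ d ∨ d ∨ h(a ∨ a ∨ b ∨ b, h(d, a, d), c))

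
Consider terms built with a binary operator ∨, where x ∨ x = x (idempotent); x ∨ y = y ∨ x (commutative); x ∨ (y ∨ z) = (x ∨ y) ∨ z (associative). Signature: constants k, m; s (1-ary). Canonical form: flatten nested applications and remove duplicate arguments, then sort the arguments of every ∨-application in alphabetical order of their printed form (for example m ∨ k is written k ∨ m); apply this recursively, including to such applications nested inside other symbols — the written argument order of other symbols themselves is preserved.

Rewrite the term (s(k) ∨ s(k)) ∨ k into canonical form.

Answer: k ∨ s(k)

Derivation:
Un-nest:  s(k) ∨ s(k) ∨ k
Drop duplicates:  drop duplicate s(k)
Sort arguments:  k ∨ s(k)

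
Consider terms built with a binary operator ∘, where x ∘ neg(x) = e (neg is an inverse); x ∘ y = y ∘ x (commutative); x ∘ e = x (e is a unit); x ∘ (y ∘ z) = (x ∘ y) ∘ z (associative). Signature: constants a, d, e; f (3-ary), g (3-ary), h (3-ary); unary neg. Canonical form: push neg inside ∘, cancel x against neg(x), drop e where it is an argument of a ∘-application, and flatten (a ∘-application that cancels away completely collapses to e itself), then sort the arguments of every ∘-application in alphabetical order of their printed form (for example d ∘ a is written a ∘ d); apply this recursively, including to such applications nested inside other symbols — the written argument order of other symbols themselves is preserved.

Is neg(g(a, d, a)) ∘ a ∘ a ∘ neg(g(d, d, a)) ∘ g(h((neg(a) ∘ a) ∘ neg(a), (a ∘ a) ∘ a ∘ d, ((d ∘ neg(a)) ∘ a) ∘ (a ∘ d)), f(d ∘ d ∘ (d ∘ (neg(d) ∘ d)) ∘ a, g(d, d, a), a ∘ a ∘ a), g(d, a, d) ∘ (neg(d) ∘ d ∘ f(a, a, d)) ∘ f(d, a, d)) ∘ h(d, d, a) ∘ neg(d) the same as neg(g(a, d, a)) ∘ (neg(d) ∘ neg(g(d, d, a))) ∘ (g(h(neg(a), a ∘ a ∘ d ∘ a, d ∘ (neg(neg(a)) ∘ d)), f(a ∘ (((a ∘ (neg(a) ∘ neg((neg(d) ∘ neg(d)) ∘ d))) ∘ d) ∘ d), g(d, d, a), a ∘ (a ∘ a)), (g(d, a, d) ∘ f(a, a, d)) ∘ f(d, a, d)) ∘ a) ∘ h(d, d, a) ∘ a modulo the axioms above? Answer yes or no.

Answer: yes — both canonical forms are a ∘ a ∘ g(h(neg(a), a ∘ a ∘ a ∘ d, a ∘ d ∘ d), f(a ∘ d ∘ d ∘ d, g(d, d, a), a ∘ a ∘ a), f(a, a, d) ∘ f(d, a, d) ∘ g(d, a, d)) ∘ h(d, d, a) ∘ neg(d) ∘ neg(g(a, d, a)) ∘ neg(g(d, d, a))

Derivation:
Left:  neg(g(a, d, a)) ∘ a ∘ a ∘ neg(g(d, d, a)) ∘ g(h((neg(a) ∘ a) ∘ neg(a), (a ∘ a) ∘ a ∘ d, ((d ∘ neg(a)) ∘ a) ∘ (a ∘ d)), f(d ∘ d ∘ (d ∘ (neg(d) ∘ d)) ∘ a, g(d, d, a), a ∘ a ∘ a), g(d, a, d) ∘ (neg(d) ∘ d ∘ f(a, a, d)) ∘ f(d, a, d)) ∘ h(d, d, a) ∘ neg(d)
  Collect terms:  neg(g(a, d, a)) ∘ a ∘ a ∘ neg(g(d, d, a)) ∘ g(h(neg(a), a ∘ a ∘ a ∘ d, a ∘ d ∘ d), f(a ∘ d ∘ d ∘ d, g(d, d, a), a ∘ a ∘ a), f(a, a, d) ∘ f(d, a, d) ∘ g(d, a, d)) ∘ h(d, d, a) ∘ neg(d)
  Order the arguments:  a ∘ a ∘ g(h(neg(a), a ∘ a ∘ a ∘ d, a ∘ d ∘ d), f(a ∘ d ∘ d ∘ d, g(d, d, a), a ∘ a ∘ a), f(a, a, d) ∘ f(d, a, d) ∘ g(d, a, d)) ∘ h(d, d, a) ∘ neg(d) ∘ neg(g(a, d, a)) ∘ neg(g(d, d, a))
Right:  neg(g(a, d, a)) ∘ (neg(d) ∘ neg(g(d, d, a))) ∘ (g(h(neg(a), a ∘ a ∘ d ∘ a, d ∘ (neg(neg(a)) ∘ d)), f(a ∘ (((a ∘ (neg(a) ∘ neg((neg(d) ∘ neg(d)) ∘ d))) ∘ d) ∘ d), g(d, d, a), a ∘ (a ∘ a)), (g(d, a, d) ∘ f(a, a, d)) ∘ f(d, a, d)) ∘ a) ∘ h(d, d, a) ∘ a
  Push neg inside:  distribute neg over ∘ and collapse double neg
  Combine occurrences:  neg(g(a, d, a)) ∘ neg(d) ∘ neg(g(d, d, a)) ∘ g(h(neg(a), a ∘ a ∘ a ∘ d, a ∘ d ∘ d), f(a ∘ d ∘ d ∘ d, g(d, d, a), a ∘ a ∘ a), f(a, a, d) ∘ f(d, a, d) ∘ g(d, a, d)) ∘ a ∘ a ∘ h(d, d, a)
  Order the arguments:  a ∘ a ∘ g(h(neg(a), a ∘ a ∘ a ∘ d, a ∘ d ∘ d), f(a ∘ d ∘ d ∘ d, g(d, d, a), a ∘ a ∘ a), f(a, a, d) ∘ f(d, a, d) ∘ g(d, a, d)) ∘ h(d, d, a) ∘ neg(d) ∘ neg(g(a, d, a)) ∘ neg(g(d, d, a))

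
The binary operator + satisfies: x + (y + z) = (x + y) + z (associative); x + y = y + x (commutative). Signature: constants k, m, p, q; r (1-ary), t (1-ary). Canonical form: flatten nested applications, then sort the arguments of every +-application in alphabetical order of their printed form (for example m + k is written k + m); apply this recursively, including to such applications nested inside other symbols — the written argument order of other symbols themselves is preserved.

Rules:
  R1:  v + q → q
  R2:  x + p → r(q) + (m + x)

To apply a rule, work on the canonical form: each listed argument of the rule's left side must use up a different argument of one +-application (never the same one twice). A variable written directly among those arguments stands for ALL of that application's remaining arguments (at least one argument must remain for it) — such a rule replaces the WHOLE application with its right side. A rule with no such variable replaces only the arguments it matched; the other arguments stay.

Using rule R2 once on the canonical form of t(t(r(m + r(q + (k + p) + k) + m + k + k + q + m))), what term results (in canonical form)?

Answer: t(t(r(k + k + m + m + m + q + r(k + k + m + q + r(q)))))

Derivation:
Canonical form:  t(t(r(k + k + m + m + m + q + r(k + k + p + q))))
Match R2:  consume p;  x := k + k + q
The variable takes the whole remainder — replace the entire application.
New term:  t(t(r(k + k + m + m + m + q + r(k + k + m + q + r(q)))))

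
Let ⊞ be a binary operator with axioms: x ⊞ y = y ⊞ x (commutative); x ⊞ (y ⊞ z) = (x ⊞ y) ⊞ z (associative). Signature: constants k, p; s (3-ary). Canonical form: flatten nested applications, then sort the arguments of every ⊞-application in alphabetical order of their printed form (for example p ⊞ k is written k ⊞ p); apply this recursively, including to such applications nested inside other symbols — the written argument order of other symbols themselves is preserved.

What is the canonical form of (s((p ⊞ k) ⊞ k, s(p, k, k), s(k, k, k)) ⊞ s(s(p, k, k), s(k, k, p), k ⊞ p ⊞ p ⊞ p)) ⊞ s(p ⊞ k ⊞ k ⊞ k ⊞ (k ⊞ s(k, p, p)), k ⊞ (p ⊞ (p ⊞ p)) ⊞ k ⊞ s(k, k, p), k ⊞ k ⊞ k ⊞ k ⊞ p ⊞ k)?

Answer: s(k ⊞ k ⊞ k ⊞ k ⊞ p ⊞ s(k, p, p), k ⊞ k ⊞ p ⊞ p ⊞ p ⊞ s(k, k, p), k ⊞ k ⊞ k ⊞ k ⊞ k ⊞ p) ⊞ s(k ⊞ k ⊞ p, s(p, k, k), s(k, k, k)) ⊞ s(s(p, k, k), s(k, k, p), k ⊞ p ⊞ p ⊞ p)

Derivation:
Merge nested applications:  s((p ⊞ k) ⊞ k, s(p, k, k), s(k, k, k)) ⊞ s(s(p, k, k), s(k, k, p), k ⊞ p ⊞ p ⊞ p) ⊞ s(p ⊞ k ⊞ k ⊞ k ⊞ (k ⊞ s(k, p, p)), k ⊞ (p ⊞ (p ⊞ p)) ⊞ k ⊞ s(k, k, p), k ⊞ k ⊞ k ⊞ k ⊞ p ⊞ k)
Canonicalize subterm:  s((p ⊞ k) ⊞ k, s(p, k, k), s(k, k, k))  →  s(k ⊞ k ⊞ p, s(p, k, k), s(k, k, k))
Simplify inside:  s(p ⊞ k ⊞ k ⊞ k ⊞ (k ⊞ s(k, p, p)), k ⊞ (p ⊞ (p ⊞ p)) ⊞ k ⊞ s(k, k, p), k ⊞ k ⊞ k ⊞ k ⊞ p ⊞ k)  →  s(k ⊞ k ⊞ k ⊞ k ⊞ p ⊞ s(k, p, p), k ⊞ k ⊞ p ⊞ p ⊞ p ⊞ s(k, k, p), k ⊞ k ⊞ k ⊞ k ⊞ k ⊞ p)
Sort:  s(k ⊞ k ⊞ k ⊞ k ⊞ p ⊞ s(k, p, p), k ⊞ k ⊞ p ⊞ p ⊞ p ⊞ s(k, k, p), k ⊞ k ⊞ k ⊞ k ⊞ k ⊞ p) ⊞ s(k ⊞ k ⊞ p, s(p, k, k), s(k, k, k)) ⊞ s(s(p, k, k), s(k, k, p), k ⊞ p ⊞ p ⊞ p)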